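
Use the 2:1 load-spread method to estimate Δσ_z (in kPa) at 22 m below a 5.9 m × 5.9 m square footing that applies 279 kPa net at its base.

By the 2:1 method the load spreads at 1 horizontal : 2 vertical, so at depth z the loaded area has grown by z in each plan dimension:
Δσ = qBL/((B+z)(L+z)) = 279×5.9×5.9/((5.9+22)(5.9+22)) = 12.477 kPa

Δσ_z ≈ 12.5 kPa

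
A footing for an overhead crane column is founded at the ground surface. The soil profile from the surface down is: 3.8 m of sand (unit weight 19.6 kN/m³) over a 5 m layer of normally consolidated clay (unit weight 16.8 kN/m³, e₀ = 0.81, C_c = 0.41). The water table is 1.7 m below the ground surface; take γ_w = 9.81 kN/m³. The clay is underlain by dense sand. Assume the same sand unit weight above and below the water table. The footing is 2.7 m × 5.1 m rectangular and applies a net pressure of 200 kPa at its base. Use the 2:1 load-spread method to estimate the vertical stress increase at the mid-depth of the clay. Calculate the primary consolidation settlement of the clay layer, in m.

S_c ≈ 0.157 m

Mid-depth of clay below the ground surface: z = 3.8 + 5/2 = 6.3 m.
Total vertical stress at mid-clay: σ_v = 19.6×3.8 + 16.8×2.5 = 116.48 kPa.
Pore pressure: u = 9.81×(6.3 − 1.7) = 45.126 kPa.
Initial effective stress: σ'_0 = σ_v − u = 116.48 − 45.126 = 71.354 kPa.
Stress increase at mid-clay by the 2:1 spreading method:
Δσ = qBL/((B+z)(L+z)) = 200×2.7×5.1/((2.7+6.3)(5.1+6.3)) = 26.842 kPa
Final effective stress: σ'_f = σ'_0 + Δσ = 71.354 + 26.842 = 98.196 kPa.
Normally consolidated clay, so the full stress increment lies on the virgin compression line:
S_c = C_c·H/(1+e₀)·log₁₀(σ'_f/σ'_0) = 0.41×5/(1+0.81)×log₁₀(98.196/71.354)
    = 1.1326 × 0.13868 = 0.1571 m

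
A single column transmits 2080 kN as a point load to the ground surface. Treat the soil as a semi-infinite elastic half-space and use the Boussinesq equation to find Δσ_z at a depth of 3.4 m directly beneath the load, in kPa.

Δσ_z ≈ 85.9 kPa

Boussinesq vertical stress below a point load on an elastic half-space:
Δσ_z = 3P/(2πz²) · [1 + (r/z)²]^(−5/2)
r/z = 0/3.4 = 0; [1+(r/z)²]^(−5/2) = 1.
Δσ_z = 3×2080/(2π×3.4²) × 1 = 85.911 × 1 = 85.91 kPa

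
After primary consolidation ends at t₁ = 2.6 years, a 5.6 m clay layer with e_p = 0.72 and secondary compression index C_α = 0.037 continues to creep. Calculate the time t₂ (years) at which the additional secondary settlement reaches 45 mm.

t₂ ≈ 6.15 years

S_s = C_α·H/(1+e_p)·log₁₀(t₂/t₁) ⇒ log₁₀(t₂/t₁) = S_s·(1+e_p)/(C_α·H).
log₁₀(t₂/t₁) = 0.045 × (1+0.72) / (0.037×5.6) = 0.3736
t₂ = t₁ × 10^0.3736 = 2.6 × 2.363 = 6.145 years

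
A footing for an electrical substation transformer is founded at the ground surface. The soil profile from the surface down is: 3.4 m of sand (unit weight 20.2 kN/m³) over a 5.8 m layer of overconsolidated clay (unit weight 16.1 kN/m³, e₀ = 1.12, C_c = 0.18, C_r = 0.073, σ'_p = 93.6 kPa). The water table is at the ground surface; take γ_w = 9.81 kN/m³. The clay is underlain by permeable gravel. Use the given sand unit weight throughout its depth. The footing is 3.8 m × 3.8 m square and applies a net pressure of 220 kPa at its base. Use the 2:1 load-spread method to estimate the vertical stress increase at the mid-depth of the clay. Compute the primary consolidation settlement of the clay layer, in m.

S_c ≈ 0.0397 m

Mid-depth of clay below the ground surface: z = 3.4 + 5.8/2 = 6.3 m.
Total vertical stress at mid-clay: σ_v = 20.2×3.4 + 16.1×2.9 = 115.37 kPa.
Pore pressure: u = 9.81×(6.3 − 0) = 61.803 kPa.
Initial effective stress: σ'_0 = σ_v − u = 115.37 − 61.803 = 53.567 kPa.
Stress increase at mid-clay by the 2:1 spreading method:
Δσ = qBL/((B+z)(L+z)) = 220×3.8×3.8/((3.8+6.3)(3.8+6.3)) = 31.142 kPa
Final effective stress: σ'_f = 53.567 + 31.142 = 84.709 kPa.
σ'_f = 84.709 ≤ σ'_p = 93.6 kPa, so the clay remains overconsolidated and only the recompression index applies:
S_c = C_r·H/(1+e₀)·log₁₀(σ'_f/σ'_0) = 0.073×5.8/2.12×log₁₀(84.709/53.567)
    = 0.19971 × 0.19903 = 0.03975 m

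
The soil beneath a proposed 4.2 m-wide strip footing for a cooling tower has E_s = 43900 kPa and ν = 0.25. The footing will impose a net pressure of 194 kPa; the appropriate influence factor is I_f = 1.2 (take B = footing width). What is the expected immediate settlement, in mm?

S_e ≈ 20.9 mm

Immediate (elastic) settlement: S_e = q·B·(1−ν²)/E_s · I_f.
S_e = 194 × 4.2 × (1 − 0.25²) / 43900 × 1.2
    = 194 × 4.2 × 0.9375 / 43900 × 1.2
    = 0.02088 m = 20.88 mm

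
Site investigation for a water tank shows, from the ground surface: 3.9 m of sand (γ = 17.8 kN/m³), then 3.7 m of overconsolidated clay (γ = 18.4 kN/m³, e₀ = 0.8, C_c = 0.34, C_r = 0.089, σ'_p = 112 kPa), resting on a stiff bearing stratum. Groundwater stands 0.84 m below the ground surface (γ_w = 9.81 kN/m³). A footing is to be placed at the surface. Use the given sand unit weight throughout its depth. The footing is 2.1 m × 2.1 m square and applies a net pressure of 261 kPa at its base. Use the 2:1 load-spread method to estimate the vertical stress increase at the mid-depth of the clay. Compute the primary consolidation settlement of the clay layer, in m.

Mid-depth of clay below the ground surface: z = 3.9 + 3.7/2 = 5.75 m.
Total vertical stress at mid-clay: σ_v = 17.8×3.9 + 18.4×1.85 = 103.46 kPa.
Pore pressure: u = 9.81×(5.75 − 0.84) = 48.167 kPa.
Initial effective stress: σ'_0 = σ_v − u = 103.46 − 48.167 = 55.293 kPa.
Stress increase at mid-clay by the 2:1 spreading method:
Δσ = qBL/((B+z)(L+z)) = 261×2.1×2.1/((2.1+5.75)(2.1+5.75)) = 18.678 kPa
Final effective stress: σ'_f = 55.293 + 18.678 = 73.971 kPa.
σ'_f = 73.971 ≤ σ'_p = 112 kPa, so the clay remains overconsolidated and only the recompression index applies:
S_c = C_r·H/(1+e₀)·log₁₀(σ'_f/σ'_0) = 0.089×3.7/1.8×log₁₀(73.971/55.293)
    = 0.18295 × 0.12639 = 0.02312 m

S_c ≈ 0.0231 m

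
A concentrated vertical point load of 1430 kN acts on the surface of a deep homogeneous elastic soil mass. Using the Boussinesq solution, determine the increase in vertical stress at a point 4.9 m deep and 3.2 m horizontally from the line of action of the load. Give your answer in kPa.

Boussinesq vertical stress below a point load on an elastic half-space:
Δσ_z = 3P/(2πz²) · [1 + (r/z)²]^(−5/2)
r/z = 3.2/4.9 = 0.65306; [1+(r/z)²]^(−5/2) = 0.41146.
Δσ_z = 3×1430/(2π×4.9²) × 0.41146 = 28.437 × 0.41146 = 11.7 kPa

Δσ_z ≈ 11.7 kPa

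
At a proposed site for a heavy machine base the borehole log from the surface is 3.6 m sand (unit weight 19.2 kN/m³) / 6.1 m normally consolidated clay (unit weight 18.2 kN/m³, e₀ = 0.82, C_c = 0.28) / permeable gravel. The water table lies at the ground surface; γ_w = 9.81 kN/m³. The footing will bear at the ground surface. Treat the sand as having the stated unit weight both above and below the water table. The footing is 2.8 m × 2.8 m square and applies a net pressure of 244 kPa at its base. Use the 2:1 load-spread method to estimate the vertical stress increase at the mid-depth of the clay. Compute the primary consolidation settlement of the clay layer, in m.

Mid-depth of clay below the ground surface: z = 3.6 + 6.1/2 = 6.65 m.
Total vertical stress at mid-clay: σ_v = 19.2×3.6 + 18.2×3.05 = 124.63 kPa.
Pore pressure: u = 9.81×(6.65 − 0) = 65.237 kPa.
Initial effective stress: σ'_0 = σ_v − u = 124.63 − 65.237 = 59.393 kPa.
Stress increase at mid-clay by the 2:1 spreading method:
Δσ = qBL/((B+z)(L+z)) = 244×2.8×2.8/((2.8+6.65)(2.8+6.65)) = 21.421 kPa
Final effective stress: σ'_f = σ'_0 + Δσ = 59.393 + 21.421 = 80.814 kPa.
Normally consolidated clay, so the full stress increment lies on the virgin compression line:
S_c = C_c·H/(1+e₀)·log₁₀(σ'_f/σ'_0) = 0.28×6.1/(1+0.82)×log₁₀(80.814/59.393)
    = 0.93846 × 0.13375 = 0.1255 m

S_c ≈ 0.126 m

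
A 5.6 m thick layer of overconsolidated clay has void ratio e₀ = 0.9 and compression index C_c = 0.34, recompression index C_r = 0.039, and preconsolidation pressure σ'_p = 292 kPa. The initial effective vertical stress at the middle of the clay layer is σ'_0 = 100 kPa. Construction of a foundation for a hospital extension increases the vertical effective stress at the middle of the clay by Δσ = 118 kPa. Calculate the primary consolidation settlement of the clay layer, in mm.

Final effective stress: σ'_f = 100 + 118 = 218 kPa.
σ'_f = 218 ≤ σ'_p = 292 kPa, so the clay remains overconsolidated and only the recompression index applies:
S_c = C_r·H/(1+e₀)·log₁₀(σ'_f/σ'_0) = 0.039×5.6/1.9×log₁₀(218/100)
    = 0.11495 × 0.33846 = 0.03891 m

S_c ≈ 38.9 mm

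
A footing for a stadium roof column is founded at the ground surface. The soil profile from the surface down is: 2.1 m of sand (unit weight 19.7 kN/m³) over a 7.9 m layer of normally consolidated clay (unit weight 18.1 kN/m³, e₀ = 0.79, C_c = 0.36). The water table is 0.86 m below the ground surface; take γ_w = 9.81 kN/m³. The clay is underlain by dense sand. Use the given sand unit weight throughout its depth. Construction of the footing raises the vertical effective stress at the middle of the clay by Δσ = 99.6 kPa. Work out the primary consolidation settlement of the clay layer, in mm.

S_c ≈ 661 mm

Mid-depth of clay below the ground surface: z = 2.1 + 7.9/2 = 6.05 m.
Total vertical stress at mid-clay: σ_v = 19.7×2.1 + 18.1×3.95 = 112.87 kPa.
Pore pressure: u = 9.81×(6.05 − 0.86) = 50.914 kPa.
Initial effective stress: σ'_0 = σ_v − u = 112.87 − 50.914 = 61.956 kPa.
Final effective stress: σ'_f = σ'_0 + Δσ = 61.956 + 99.6 = 161.56 kPa.
Normally consolidated clay, so the full stress increment lies on the virgin compression line:
S_c = C_c·H/(1+e₀)·log₁₀(σ'_f/σ'_0) = 0.36×7.9/(1+0.79)×log₁₀(161.56/61.956)
    = 1.5888 × 0.41625 = 0.6613 m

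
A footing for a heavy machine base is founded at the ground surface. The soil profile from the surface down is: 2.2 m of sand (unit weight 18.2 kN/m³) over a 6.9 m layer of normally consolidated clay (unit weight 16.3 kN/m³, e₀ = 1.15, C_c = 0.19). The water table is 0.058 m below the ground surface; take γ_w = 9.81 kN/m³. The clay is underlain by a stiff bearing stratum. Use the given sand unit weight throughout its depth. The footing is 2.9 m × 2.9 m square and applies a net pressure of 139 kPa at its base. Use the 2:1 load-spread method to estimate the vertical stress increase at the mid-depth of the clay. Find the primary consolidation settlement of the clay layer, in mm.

S_c ≈ 86.5 mm

Mid-depth of clay below the ground surface: z = 2.2 + 6.9/2 = 5.65 m.
Total vertical stress at mid-clay: σ_v = 18.2×2.2 + 16.3×3.45 = 96.275 kPa.
Pore pressure: u = 9.81×(5.65 − 0.058) = 54.858 kPa.
Initial effective stress: σ'_0 = σ_v − u = 96.275 − 54.858 = 41.417 kPa.
Stress increase at mid-clay by the 2:1 spreading method:
Δσ = qBL/((B+z)(L+z)) = 139×2.9×2.9/((2.9+5.65)(2.9+5.65)) = 15.991 kPa
Final effective stress: σ'_f = σ'_0 + Δσ = 41.417 + 15.991 = 57.408 kPa.
Normally consolidated clay, so the full stress increment lies on the virgin compression line:
S_c = C_c·H/(1+e₀)·log₁₀(σ'_f/σ'_0) = 0.19×6.9/(1+1.15)×log₁₀(57.408/41.417)
    = 0.60977 × 0.14179 = 0.08646 m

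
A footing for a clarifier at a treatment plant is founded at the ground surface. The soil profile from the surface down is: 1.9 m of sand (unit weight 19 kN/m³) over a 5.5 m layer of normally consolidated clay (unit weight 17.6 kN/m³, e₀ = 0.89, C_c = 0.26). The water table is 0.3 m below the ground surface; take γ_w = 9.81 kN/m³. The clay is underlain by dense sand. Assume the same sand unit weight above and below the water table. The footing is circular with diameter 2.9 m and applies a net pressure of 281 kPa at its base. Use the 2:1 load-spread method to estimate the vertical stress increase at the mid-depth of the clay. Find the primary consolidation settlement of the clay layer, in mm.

Mid-depth of clay below the ground surface: z = 1.9 + 5.5/2 = 4.65 m.
Total vertical stress at mid-clay: σ_v = 19×1.9 + 17.6×2.75 = 84.5 kPa.
Pore pressure: u = 9.81×(4.65 − 0.3) = 42.673 kPa.
Initial effective stress: σ'_0 = σ_v − u = 84.5 − 42.673 = 41.827 kPa.
Stress increase at mid-clay by the 2:1 spreading method:
Δσ ≈ qD²/(D+z)² = 281×2.9²/(2.9+4.65)² = 41.458 kPa
Final effective stress: σ'_f = σ'_0 + Δσ = 41.827 + 41.458 = 83.285 kPa.
Normally consolidated clay, so the full stress increment lies on the virgin compression line:
S_c = C_c·H/(1+e₀)·log₁₀(σ'_f/σ'_0) = 0.26×5.5/(1+0.89)×log₁₀(83.285/41.827)
    = 0.75661 × 0.29911 = 0.2263 m

S_c ≈ 226 mm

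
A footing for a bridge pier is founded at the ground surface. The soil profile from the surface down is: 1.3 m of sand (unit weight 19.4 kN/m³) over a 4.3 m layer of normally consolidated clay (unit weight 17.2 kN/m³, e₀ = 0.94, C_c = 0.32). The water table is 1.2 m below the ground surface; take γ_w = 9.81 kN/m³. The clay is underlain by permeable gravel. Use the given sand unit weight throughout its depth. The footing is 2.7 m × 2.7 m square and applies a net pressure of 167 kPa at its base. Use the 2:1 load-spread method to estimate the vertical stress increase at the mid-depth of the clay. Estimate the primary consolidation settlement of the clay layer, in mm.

Mid-depth of clay below the ground surface: z = 1.3 + 4.3/2 = 3.45 m.
Total vertical stress at mid-clay: σ_v = 19.4×1.3 + 17.2×2.15 = 62.2 kPa.
Pore pressure: u = 9.81×(3.45 − 1.2) = 22.073 kPa.
Initial effective stress: σ'_0 = σ_v − u = 62.2 − 22.073 = 40.127 kPa.
Stress increase at mid-clay by the 2:1 spreading method:
Δσ = qBL/((B+z)(L+z)) = 167×2.7×2.7/((2.7+3.45)(2.7+3.45)) = 32.188 kPa
Final effective stress: σ'_f = σ'_0 + Δσ = 40.127 + 32.188 = 72.315 kPa.
Normally consolidated clay, so the full stress increment lies on the virgin compression line:
S_c = C_c·H/(1+e₀)·log₁₀(σ'_f/σ'_0) = 0.32×4.3/(1+0.94)×log₁₀(72.315/40.127)
    = 0.70928 × 0.25579 = 0.1814 m

S_c ≈ 181 mm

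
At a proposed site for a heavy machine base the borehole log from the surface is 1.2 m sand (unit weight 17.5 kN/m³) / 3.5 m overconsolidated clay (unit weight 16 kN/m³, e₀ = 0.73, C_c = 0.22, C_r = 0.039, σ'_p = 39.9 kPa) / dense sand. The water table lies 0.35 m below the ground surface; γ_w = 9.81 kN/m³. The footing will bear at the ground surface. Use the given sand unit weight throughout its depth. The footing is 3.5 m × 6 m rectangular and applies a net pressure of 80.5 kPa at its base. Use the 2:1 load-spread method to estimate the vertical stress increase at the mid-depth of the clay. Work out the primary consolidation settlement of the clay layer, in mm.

S_c ≈ 72.2 mm

Mid-depth of clay below the ground surface: z = 1.2 + 3.5/2 = 2.95 m.
Total vertical stress at mid-clay: σ_v = 17.5×1.2 + 16×1.75 = 49 kPa.
Pore pressure: u = 9.81×(2.95 − 0.35) = 25.506 kPa.
Initial effective stress: σ'_0 = σ_v − u = 49 − 25.506 = 23.494 kPa.
Stress increase at mid-clay by the 2:1 spreading method:
Δσ = qBL/((B+z)(L+z)) = 80.5×3.5×6/((3.5+2.95)(6+2.95)) = 29.284 kPa
Final effective stress: σ'_f = 23.494 + 29.284 = 52.778 kPa.
σ'_f = 52.778 > σ'_p = 39.9 kPa, so the stress path crosses the preconsolidation pressure — recompression up to σ'_p, then virgin compression beyond:
S_c = H/(1+e₀)·[C_r·log₁₀(σ'_p/σ'_0) + C_c·log₁₀(σ'_f/σ'_p)]
    = 3.5/1.73 × [0.039×log₁₀(39.9/23.494) + 0.22×log₁₀(52.778/39.9)]
    = 2.0231 × [0.0089706 + 0.026726] = 0.07222 m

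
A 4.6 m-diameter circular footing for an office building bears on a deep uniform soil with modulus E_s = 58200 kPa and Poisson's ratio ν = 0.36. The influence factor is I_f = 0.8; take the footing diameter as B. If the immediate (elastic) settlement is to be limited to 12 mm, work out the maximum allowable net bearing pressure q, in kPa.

q ≈ 218 kPa

S_e = q·B·(1−ν²)/E_s · I_f  ⇒  q = S_e·E_s / (B·(1−ν²)·I_f).
q = 0.012 × 58200 / (4.6 × 0.8704 × 0.8) = 218 kPa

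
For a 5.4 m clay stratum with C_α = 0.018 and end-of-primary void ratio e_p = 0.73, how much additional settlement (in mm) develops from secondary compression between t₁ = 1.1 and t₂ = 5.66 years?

Secondary compression: S_s = C_α·H/(1+e_p)·log₁₀(t₂/t₁)
S_s = 0.018×5.4/(1+0.73)×log₁₀(5.66/1.1)
    = 0.05618 × 0.7114 = 0.03997 m

S_s ≈ 40 mm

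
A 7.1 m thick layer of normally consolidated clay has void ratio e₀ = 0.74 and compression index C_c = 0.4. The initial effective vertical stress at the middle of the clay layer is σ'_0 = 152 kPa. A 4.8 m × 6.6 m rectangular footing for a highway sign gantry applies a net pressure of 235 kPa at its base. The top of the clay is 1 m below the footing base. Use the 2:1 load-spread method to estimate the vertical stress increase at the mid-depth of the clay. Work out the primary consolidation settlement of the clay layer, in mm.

S_c ≈ 273 mm

Mid-depth of clay below the footing base: z = 1 + 7.1/2 = 4.55 m.
Stress increase at mid-clay by the 2:1 spreading method:
Δσ = qBL/((B+z)(L+z)) = 235×4.8×6.6/((4.8+4.55)(6.6+4.55)) = 71.411 kPa
Final effective stress: σ'_f = σ'_0 + Δσ = 152 + 71.411 = 223.41 kPa.
Normally consolidated clay, so the full stress increment lies on the virgin compression line:
S_c = C_c·H/(1+e₀)·log₁₀(σ'_f/σ'_0) = 0.4×7.1/(1+0.74)×log₁₀(223.41/152)
    = 1.6322 × 0.16726 = 0.273 m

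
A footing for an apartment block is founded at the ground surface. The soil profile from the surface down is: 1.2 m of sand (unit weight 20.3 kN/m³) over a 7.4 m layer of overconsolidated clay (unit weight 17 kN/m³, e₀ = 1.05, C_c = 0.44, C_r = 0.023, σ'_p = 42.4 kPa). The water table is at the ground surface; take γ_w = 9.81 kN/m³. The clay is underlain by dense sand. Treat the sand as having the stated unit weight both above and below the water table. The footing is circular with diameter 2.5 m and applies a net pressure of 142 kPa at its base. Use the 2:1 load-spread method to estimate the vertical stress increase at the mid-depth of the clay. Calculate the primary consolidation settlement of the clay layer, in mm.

S_c ≈ 187 mm

Mid-depth of clay below the ground surface: z = 1.2 + 7.4/2 = 4.9 m.
Total vertical stress at mid-clay: σ_v = 20.3×1.2 + 17×3.7 = 87.26 kPa.
Pore pressure: u = 9.81×(4.9 − 0) = 48.069 kPa.
Initial effective stress: σ'_0 = σ_v − u = 87.26 − 48.069 = 39.191 kPa.
Stress increase at mid-clay by the 2:1 spreading method:
Δσ ≈ qD²/(D+z)² = 142×2.5²/(2.5+4.9)² = 16.207 kPa
Final effective stress: σ'_f = 39.191 + 16.207 = 55.398 kPa.
σ'_f = 55.398 > σ'_p = 42.4 kPa, so the stress path crosses the preconsolidation pressure — recompression up to σ'_p, then virgin compression beyond:
S_c = H/(1+e₀)·[C_r·log₁₀(σ'_p/σ'_0) + C_c·log₁₀(σ'_f/σ'_p)]
    = 7.4/2.05 × [0.023×log₁₀(42.4/39.191) + 0.44×log₁₀(55.398/42.4)]
    = 3.6098 × [0.00078613 + 0.051096] = 0.1873 m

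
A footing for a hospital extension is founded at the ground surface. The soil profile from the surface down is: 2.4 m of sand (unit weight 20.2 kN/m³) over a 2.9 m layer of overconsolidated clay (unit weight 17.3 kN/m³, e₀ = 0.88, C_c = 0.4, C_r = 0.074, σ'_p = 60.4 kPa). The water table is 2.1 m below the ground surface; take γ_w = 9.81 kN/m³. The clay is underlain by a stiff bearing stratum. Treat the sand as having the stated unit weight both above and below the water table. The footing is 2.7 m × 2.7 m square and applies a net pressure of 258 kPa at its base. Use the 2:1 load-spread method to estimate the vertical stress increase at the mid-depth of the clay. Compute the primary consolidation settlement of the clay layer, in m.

S_c ≈ 0.139 m

Mid-depth of clay below the ground surface: z = 2.4 + 2.9/2 = 3.85 m.
Total vertical stress at mid-clay: σ_v = 20.2×2.4 + 17.3×1.45 = 73.565 kPa.
Pore pressure: u = 9.81×(3.85 − 2.1) = 17.168 kPa.
Initial effective stress: σ'_0 = σ_v − u = 73.565 − 17.168 = 56.397 kPa.
Stress increase at mid-clay by the 2:1 spreading method:
Δσ = qBL/((B+z)(L+z)) = 258×2.7×2.7/((2.7+3.85)(2.7+3.85)) = 43.839 kPa
Final effective stress: σ'_f = 56.397 + 43.839 = 100.24 kPa.
σ'_f = 100.24 > σ'_p = 60.4 kPa, so the stress path crosses the preconsolidation pressure — recompression up to σ'_p, then virgin compression beyond:
S_c = H/(1+e₀)·[C_r·log₁₀(σ'_p/σ'_0) + C_c·log₁₀(σ'_f/σ'_p)]
    = 2.9/1.88 × [0.074×log₁₀(60.4/56.397) + 0.4×log₁₀(100.24/60.4)]
    = 1.5426 × [0.0022038 + 0.088002] = 0.1392 m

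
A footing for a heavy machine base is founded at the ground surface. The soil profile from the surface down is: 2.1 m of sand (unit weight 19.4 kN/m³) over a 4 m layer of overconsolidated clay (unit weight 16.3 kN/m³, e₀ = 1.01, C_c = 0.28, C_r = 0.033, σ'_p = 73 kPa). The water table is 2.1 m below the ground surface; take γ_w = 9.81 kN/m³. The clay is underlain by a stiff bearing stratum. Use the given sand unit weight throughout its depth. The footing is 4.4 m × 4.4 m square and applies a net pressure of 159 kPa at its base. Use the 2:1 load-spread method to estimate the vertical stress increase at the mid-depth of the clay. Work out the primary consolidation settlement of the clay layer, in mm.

Mid-depth of clay below the ground surface: z = 2.1 + 4/2 = 4.1 m.
Total vertical stress at mid-clay: σ_v = 19.4×2.1 + 16.3×2 = 73.34 kPa.
Pore pressure: u = 9.81×(4.1 − 2.1) = 19.62 kPa.
Initial effective stress: σ'_0 = σ_v − u = 73.34 − 19.62 = 53.72 kPa.
Stress increase at mid-clay by the 2:1 spreading method:
Δσ = qBL/((B+z)(L+z)) = 159×4.4×4.4/((4.4+4.1)(4.4+4.1)) = 42.605 kPa
Final effective stress: σ'_f = 53.72 + 42.605 = 96.325 kPa.
σ'_f = 96.325 > σ'_p = 73 kPa, so the stress path crosses the preconsolidation pressure — recompression up to σ'_p, then virgin compression beyond:
S_c = H/(1+e₀)·[C_r·log₁₀(σ'_p/σ'_0) + C_c·log₁₀(σ'_f/σ'_p)]
    = 4/2.01 × [0.033×log₁₀(73/53.72) + 0.28×log₁₀(96.325/73)]
    = 1.99 × [0.0043952 + 0.033717] = 0.07584 m

S_c ≈ 75.8 mm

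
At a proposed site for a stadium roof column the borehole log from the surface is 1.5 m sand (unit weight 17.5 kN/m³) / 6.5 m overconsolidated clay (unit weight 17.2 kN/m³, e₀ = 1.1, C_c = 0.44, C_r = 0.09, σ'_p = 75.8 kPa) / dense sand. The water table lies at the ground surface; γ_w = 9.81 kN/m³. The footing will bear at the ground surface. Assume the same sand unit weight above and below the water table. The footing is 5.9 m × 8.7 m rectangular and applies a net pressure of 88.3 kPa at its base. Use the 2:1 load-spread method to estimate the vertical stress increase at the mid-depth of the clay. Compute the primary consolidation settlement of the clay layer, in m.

Mid-depth of clay below the ground surface: z = 1.5 + 6.5/2 = 4.75 m.
Total vertical stress at mid-clay: σ_v = 17.5×1.5 + 17.2×3.25 = 82.15 kPa.
Pore pressure: u = 9.81×(4.75 − 0) = 46.598 kPa.
Initial effective stress: σ'_0 = σ_v − u = 82.15 − 46.598 = 35.552 kPa.
Stress increase at mid-clay by the 2:1 spreading method:
Δσ = qBL/((B+z)(L+z)) = 88.3×5.9×8.7/((5.9+4.75)(8.7+4.75)) = 31.642 kPa
Final effective stress: σ'_f = 35.552 + 31.642 = 67.194 kPa.
σ'_f = 67.194 ≤ σ'_p = 75.8 kPa, so the clay remains overconsolidated and only the recompression index applies:
S_c = C_r·H/(1+e₀)·log₁₀(σ'_f/σ'_0) = 0.09×6.5/2.1×log₁₀(67.194/35.552)
    = 0.27857 × 0.27647 = 0.07702 m

S_c ≈ 0.077 m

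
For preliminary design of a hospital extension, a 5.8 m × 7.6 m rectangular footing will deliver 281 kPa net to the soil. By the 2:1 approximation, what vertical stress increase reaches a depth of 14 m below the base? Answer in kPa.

By the 2:1 method the load spreads at 1 horizontal : 2 vertical, so at depth z the loaded area has grown by z in each plan dimension:
Δσ = qBL/((B+z)(L+z)) = 281×5.8×7.6/((5.8+14)(7.6+14)) = 28.962 kPa

Δσ_z ≈ 29 kPa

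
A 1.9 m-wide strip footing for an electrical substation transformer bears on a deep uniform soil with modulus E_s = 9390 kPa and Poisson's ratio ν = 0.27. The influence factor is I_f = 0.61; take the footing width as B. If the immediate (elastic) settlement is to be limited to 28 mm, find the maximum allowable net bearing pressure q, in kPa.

q ≈ 245 kPa

S_e = q·B·(1−ν²)/E_s · I_f  ⇒  q = S_e·E_s / (B·(1−ν²)·I_f).
q = 0.028 × 9390 / (1.9 × 0.9271 × 0.61) = 244.7 kPa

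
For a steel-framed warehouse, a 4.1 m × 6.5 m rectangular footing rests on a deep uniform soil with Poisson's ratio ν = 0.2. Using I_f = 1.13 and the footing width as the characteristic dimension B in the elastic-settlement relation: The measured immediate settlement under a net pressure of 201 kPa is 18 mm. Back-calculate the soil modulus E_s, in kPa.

S_e = q·B·(1−ν²)/E_s · I_f  ⇒  E_s = q·B·(1−ν²)·I_f / S_e.
E_s = 201 × 4.1 × 0.96 × 1.13 / 0.018 = 49670 kPa

E_s ≈ 49700 kPa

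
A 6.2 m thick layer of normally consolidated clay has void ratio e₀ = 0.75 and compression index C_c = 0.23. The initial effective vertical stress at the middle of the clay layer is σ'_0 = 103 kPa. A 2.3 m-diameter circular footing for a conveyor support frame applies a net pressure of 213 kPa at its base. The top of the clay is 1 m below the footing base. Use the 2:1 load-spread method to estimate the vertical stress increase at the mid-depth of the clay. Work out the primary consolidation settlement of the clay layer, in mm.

Mid-depth of clay below the footing base: z = 1 + 6.2/2 = 4.1 m.
Stress increase at mid-clay by the 2:1 spreading method:
Δσ ≈ qD²/(D+z)² = 213×2.3²/(2.3+4.1)² = 27.509 kPa
Final effective stress: σ'_f = σ'_0 + Δσ = 103 + 27.509 = 130.51 kPa.
Normally consolidated clay, so the full stress increment lies on the virgin compression line:
S_c = C_c·H/(1+e₀)·log₁₀(σ'_f/σ'_0) = 0.23×6.2/(1+0.75)×log₁₀(130.51/103)
    = 0.81486 × 0.10281 = 0.08378 m

S_c ≈ 83.8 mm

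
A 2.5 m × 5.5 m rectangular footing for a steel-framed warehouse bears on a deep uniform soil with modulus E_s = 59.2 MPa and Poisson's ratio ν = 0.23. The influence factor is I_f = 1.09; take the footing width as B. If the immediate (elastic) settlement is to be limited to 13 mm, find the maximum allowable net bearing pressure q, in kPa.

E_s = 59.2 MPa = 59200 kPa.
S_e = q·B·(1−ν²)/E_s · I_f  ⇒  q = S_e·E_s / (B·(1−ν²)·I_f).
q = 0.013 × 59200 / (2.5 × 0.9471 × 1.09) = 298.2 kPa

q ≈ 298 kPa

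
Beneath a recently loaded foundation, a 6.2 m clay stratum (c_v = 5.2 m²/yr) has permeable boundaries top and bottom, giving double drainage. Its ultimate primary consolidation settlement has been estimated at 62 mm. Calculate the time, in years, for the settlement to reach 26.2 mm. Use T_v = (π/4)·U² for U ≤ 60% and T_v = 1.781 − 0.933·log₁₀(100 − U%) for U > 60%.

Drainage path length: H_d = H/2 = 3.1 m (double drainage).
U = S(t)/S_ult = 26.2/62 = 0.4226.
U ≤ 60%: T_v = (π/4)·U² = (π/4)×0.42258² = 0.14025.
t = T_v·H_d²/c_v = 0.14025×3.1²/5.2 = 0.2592 years.

t ≈ 0.259 years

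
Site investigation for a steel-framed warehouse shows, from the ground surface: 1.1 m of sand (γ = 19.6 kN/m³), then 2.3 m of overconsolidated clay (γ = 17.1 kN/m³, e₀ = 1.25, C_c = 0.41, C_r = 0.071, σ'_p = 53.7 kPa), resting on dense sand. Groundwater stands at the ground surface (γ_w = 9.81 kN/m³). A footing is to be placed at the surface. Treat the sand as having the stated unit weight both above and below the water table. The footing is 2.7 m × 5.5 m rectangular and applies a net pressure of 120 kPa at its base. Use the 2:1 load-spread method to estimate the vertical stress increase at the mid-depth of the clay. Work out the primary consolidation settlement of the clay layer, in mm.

S_c ≈ 68.9 mm

Mid-depth of clay below the ground surface: z = 1.1 + 2.3/2 = 2.25 m.
Total vertical stress at mid-clay: σ_v = 19.6×1.1 + 17.1×1.15 = 41.225 kPa.
Pore pressure: u = 9.81×(2.25 − 0) = 22.073 kPa.
Initial effective stress: σ'_0 = σ_v − u = 41.225 − 22.073 = 19.152 kPa.
Stress increase at mid-clay by the 2:1 spreading method:
Δσ = qBL/((B+z)(L+z)) = 120×2.7×5.5/((2.7+2.25)(5.5+2.25)) = 46.452 kPa
Final effective stress: σ'_f = 19.152 + 46.452 = 65.604 kPa.
σ'_f = 65.604 > σ'_p = 53.7 kPa, so the stress path crosses the preconsolidation pressure — recompression up to σ'_p, then virgin compression beyond:
S_c = H/(1+e₀)·[C_r·log₁₀(σ'_p/σ'_0) + C_c·log₁₀(σ'_f/σ'_p)]
    = 2.3/2.25 × [0.071×log₁₀(53.7/19.152) + 0.41×log₁₀(65.604/53.7)]
    = 1.0222 × [0.031791 + 0.035652] = 0.06894 m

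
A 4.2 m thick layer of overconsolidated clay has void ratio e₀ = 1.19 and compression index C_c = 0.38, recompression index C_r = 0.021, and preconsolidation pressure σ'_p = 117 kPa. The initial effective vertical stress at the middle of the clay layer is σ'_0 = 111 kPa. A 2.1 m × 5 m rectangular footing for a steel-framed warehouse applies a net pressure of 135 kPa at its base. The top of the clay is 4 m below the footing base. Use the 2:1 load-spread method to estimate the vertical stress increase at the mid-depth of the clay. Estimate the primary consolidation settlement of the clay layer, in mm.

S_c ≈ 25.8 mm

Mid-depth of clay below the footing base: z = 4 + 4.2/2 = 6.1 m.
Stress increase at mid-clay by the 2:1 spreading method:
Δσ = qBL/((B+z)(L+z)) = 135×2.1×5/((2.1+6.1)(5+6.1)) = 15.574 kPa
Final effective stress: σ'_f = 111 + 15.574 = 126.57 kPa.
σ'_f = 126.57 > σ'_p = 117 kPa, so the stress path crosses the preconsolidation pressure — recompression up to σ'_p, then virgin compression beyond:
S_c = H/(1+e₀)·[C_r·log₁₀(σ'_p/σ'_0) + C_c·log₁₀(σ'_f/σ'_p)]
    = 4.2/2.19 × [0.021×log₁₀(117/111) + 0.38×log₁₀(126.57/117)]
    = 1.9178 × [0.00048012 + 0.012975] = 0.0258 m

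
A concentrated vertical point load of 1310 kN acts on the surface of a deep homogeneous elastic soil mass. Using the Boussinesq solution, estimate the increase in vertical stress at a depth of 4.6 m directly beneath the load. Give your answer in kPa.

Boussinesq vertical stress below a point load on an elastic half-space:
Δσ_z = 3P/(2πz²) · [1 + (r/z)²]^(−5/2)
r/z = 0/4.6 = 0; [1+(r/z)²]^(−5/2) = 1.
Δσ_z = 3×1310/(2π×4.6²) × 1 = 29.559 × 1 = 29.56 kPa

Δσ_z ≈ 29.6 kPa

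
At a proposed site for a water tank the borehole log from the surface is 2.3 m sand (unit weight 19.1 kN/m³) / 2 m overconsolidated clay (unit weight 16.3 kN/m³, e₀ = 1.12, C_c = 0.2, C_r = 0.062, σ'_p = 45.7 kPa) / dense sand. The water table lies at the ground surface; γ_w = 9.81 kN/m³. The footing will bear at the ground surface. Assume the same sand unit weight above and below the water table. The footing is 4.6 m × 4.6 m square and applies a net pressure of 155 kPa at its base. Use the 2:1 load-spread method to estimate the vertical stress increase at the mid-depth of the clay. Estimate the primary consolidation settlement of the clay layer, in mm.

S_c ≈ 58.9 mm

Mid-depth of clay below the ground surface: z = 2.3 + 2/2 = 3.3 m.
Total vertical stress at mid-clay: σ_v = 19.1×2.3 + 16.3×1 = 60.23 kPa.
Pore pressure: u = 9.81×(3.3 − 0) = 32.373 kPa.
Initial effective stress: σ'_0 = σ_v − u = 60.23 − 32.373 = 27.857 kPa.
Stress increase at mid-clay by the 2:1 spreading method:
Δσ = qBL/((B+z)(L+z)) = 155×4.6×4.6/((4.6+3.3)(4.6+3.3)) = 52.552 kPa
Final effective stress: σ'_f = 27.857 + 52.552 = 80.409 kPa.
σ'_f = 80.409 > σ'_p = 45.7 kPa, so the stress path crosses the preconsolidation pressure — recompression up to σ'_p, then virgin compression beyond:
S_c = H/(1+e₀)·[C_r·log₁₀(σ'_p/σ'_0) + C_c·log₁₀(σ'_f/σ'_p)]
    = 2/2.12 × [0.062×log₁₀(45.7/27.857) + 0.2×log₁₀(80.409/45.7)]
    = 0.9434 × [0.013329 + 0.049078] = 0.05887 m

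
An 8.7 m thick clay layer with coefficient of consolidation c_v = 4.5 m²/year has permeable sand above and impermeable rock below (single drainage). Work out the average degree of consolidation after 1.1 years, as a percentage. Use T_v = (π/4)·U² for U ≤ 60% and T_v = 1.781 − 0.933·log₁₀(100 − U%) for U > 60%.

U ≈ 28.9 %

Drainage path length: H_d = H = 8.7 m (single drainage).
T_v = c_v·t/H_d² = 4.5×1.1/8.7² = 0.065398.
T_v = 0.065398 corresponds to the U ≤ 60% branch:
U = √(4T_v/π) = 0.2886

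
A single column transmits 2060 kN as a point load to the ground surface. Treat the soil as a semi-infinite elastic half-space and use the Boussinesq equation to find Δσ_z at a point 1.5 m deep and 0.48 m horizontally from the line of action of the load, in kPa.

Boussinesq vertical stress below a point load on an elastic half-space:
Δσ_z = 3P/(2πz²) · [1 + (r/z)²]^(−5/2)
r/z = 0.48/1.5 = 0.32; [1+(r/z)²]^(−5/2) = 0.7837.
Δσ_z = 3×2060/(2π×1.5²) × 0.7837 = 437.15 × 0.7837 = 342.6 kPa

Δσ_z ≈ 343 kPa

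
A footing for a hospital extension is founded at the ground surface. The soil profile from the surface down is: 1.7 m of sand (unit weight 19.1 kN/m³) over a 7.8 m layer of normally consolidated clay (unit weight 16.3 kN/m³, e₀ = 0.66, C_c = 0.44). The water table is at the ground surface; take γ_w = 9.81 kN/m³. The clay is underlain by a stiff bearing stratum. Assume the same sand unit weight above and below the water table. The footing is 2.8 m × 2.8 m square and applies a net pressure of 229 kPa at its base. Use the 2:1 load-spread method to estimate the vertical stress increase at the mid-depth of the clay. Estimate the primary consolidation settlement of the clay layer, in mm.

Mid-depth of clay below the ground surface: z = 1.7 + 7.8/2 = 5.6 m.
Total vertical stress at mid-clay: σ_v = 19.1×1.7 + 16.3×3.9 = 96.04 kPa.
Pore pressure: u = 9.81×(5.6 − 0) = 54.936 kPa.
Initial effective stress: σ'_0 = σ_v − u = 96.04 − 54.936 = 41.104 kPa.
Stress increase at mid-clay by the 2:1 spreading method:
Δσ = qBL/((B+z)(L+z)) = 229×2.8×2.8/((2.8+5.6)(2.8+5.6)) = 25.444 kPa
Final effective stress: σ'_f = σ'_0 + Δσ = 41.104 + 25.444 = 66.548 kPa.
Normally consolidated clay, so the full stress increment lies on the virgin compression line:
S_c = C_c·H/(1+e₀)·log₁₀(σ'_f/σ'_0) = 0.44×7.8/(1+0.66)×log₁₀(66.548/41.104)
    = 2.0675 × 0.20925 = 0.4326 m

S_c ≈ 433 mm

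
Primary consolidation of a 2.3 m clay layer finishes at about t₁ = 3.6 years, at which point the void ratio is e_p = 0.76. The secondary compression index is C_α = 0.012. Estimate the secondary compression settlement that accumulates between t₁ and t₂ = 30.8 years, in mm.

Secondary compression: S_s = C_α·H/(1+e_p)·log₁₀(t₂/t₁)
S_s = 0.012×2.3/(1+0.76)×log₁₀(30.8/3.6)
    = 0.01568 × 0.9322 = 0.01462 m

S_s ≈ 14.6 mm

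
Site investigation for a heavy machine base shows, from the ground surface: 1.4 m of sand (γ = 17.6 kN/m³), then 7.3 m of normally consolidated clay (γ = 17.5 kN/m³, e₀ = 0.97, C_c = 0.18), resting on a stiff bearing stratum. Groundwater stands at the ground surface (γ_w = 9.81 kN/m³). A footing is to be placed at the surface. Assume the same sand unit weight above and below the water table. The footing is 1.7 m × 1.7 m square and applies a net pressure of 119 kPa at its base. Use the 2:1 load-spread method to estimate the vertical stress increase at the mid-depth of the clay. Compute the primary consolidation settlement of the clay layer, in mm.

Mid-depth of clay below the ground surface: z = 1.4 + 7.3/2 = 5.05 m.
Total vertical stress at mid-clay: σ_v = 17.6×1.4 + 17.5×3.65 = 88.515 kPa.
Pore pressure: u = 9.81×(5.05 − 0) = 49.541 kPa.
Initial effective stress: σ'_0 = σ_v − u = 88.515 − 49.541 = 38.974 kPa.
Stress increase at mid-clay by the 2:1 spreading method:
Δσ = qBL/((B+z)(L+z)) = 119×1.7×1.7/((1.7+5.05)(1.7+5.05)) = 7.5481 kPa
Final effective stress: σ'_f = σ'_0 + Δσ = 38.974 + 7.5481 = 46.522 kPa.
Normally consolidated clay, so the full stress increment lies on the virgin compression line:
S_c = C_c·H/(1+e₀)·log₁₀(σ'_f/σ'_0) = 0.18×7.3/(1+0.97)×log₁₀(46.522/38.974)
    = 0.66701 × 0.076883 = 0.05128 m

S_c ≈ 51.3 mm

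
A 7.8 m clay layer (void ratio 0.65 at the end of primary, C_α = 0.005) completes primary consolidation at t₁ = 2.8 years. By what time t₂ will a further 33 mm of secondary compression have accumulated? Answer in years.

S_s = C_α·H/(1+e_p)·log₁₀(t₂/t₁) ⇒ log₁₀(t₂/t₁) = S_s·(1+e_p)/(C_α·H).
log₁₀(t₂/t₁) = 0.033 × (1+0.65) / (0.005×7.8) = 1.396
t₂ = t₁ × 10^1.396 = 2.8 × 24.9 = 69.71 years

t₂ ≈ 69.7 years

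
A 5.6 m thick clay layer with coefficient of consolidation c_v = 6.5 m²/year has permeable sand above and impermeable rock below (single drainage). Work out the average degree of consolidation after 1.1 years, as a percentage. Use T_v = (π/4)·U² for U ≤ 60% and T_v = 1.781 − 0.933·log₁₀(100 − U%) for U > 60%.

Drainage path length: H_d = H = 5.6 m (single drainage).
T_v = c_v·t/H_d² = 6.5×1.1/5.6² = 0.228.
T_v = 0.228 corresponds to the U ≤ 60% branch:
U = √(4T_v/π) = 0.5388

U ≈ 53.9 %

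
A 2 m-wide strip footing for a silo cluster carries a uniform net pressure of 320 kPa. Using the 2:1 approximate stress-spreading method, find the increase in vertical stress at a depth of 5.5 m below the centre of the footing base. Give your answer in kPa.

Δσ_z ≈ 85.3 kPa

By the 2:1 method the load spreads at 1 horizontal : 2 vertical, so at depth z the loaded area has grown by z in each plan dimension:
Δσ = qB/(B+z) = 320×2/(2+5.5) = 85.333 kPa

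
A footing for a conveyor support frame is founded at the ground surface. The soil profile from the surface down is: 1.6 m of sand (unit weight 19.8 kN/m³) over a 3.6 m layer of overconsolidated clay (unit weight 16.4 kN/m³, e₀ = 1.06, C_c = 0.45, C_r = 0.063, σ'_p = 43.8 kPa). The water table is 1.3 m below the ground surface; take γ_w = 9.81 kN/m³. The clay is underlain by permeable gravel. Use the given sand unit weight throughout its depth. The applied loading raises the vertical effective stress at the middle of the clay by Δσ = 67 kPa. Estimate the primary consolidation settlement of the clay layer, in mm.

Mid-depth of clay below the ground surface: z = 1.6 + 3.6/2 = 3.4 m.
Total vertical stress at mid-clay: σ_v = 19.8×1.6 + 16.4×1.8 = 61.2 kPa.
Pore pressure: u = 9.81×(3.4 − 1.3) = 20.601 kPa.
Initial effective stress: σ'_0 = σ_v − u = 61.2 − 20.601 = 40.599 kPa.
Final effective stress: σ'_f = 40.599 + 67 = 107.6 kPa.
σ'_f = 107.6 > σ'_p = 43.8 kPa, so the stress path crosses the preconsolidation pressure — recompression up to σ'_p, then virgin compression beyond:
S_c = H/(1+e₀)·[C_r·log₁₀(σ'_p/σ'_0) + C_c·log₁₀(σ'_f/σ'_p)]
    = 3.6/2.06 × [0.063×log₁₀(43.8/40.599) + 0.45×log₁₀(107.6/43.8)]
    = 1.7476 × [0.0020764 + 0.17565] = 0.3106 m

S_c ≈ 311 mm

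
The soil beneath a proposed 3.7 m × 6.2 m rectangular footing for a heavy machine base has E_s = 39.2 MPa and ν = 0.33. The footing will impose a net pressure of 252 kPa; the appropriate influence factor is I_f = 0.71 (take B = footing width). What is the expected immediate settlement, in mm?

S_e ≈ 15 mm

Immediate (elastic) settlement: S_e = q·B·(1−ν²)/E_s · I_f.
E_s = 39.2 MPa = 39200 kPa.
S_e = 252 × 3.7 × (1 − 0.33²) / 39200 × 0.71
    = 252 × 3.7 × 0.8911 / 39200 × 0.71
    = 0.01505 m = 15.05 mm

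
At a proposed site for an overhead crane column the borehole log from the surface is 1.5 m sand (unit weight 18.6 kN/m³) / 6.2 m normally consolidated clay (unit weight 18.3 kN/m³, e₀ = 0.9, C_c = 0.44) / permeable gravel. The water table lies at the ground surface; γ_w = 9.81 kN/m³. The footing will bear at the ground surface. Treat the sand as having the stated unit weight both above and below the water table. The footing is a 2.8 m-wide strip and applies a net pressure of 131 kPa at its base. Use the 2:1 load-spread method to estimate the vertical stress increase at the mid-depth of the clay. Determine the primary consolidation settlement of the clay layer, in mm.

S_c ≈ 507 mm

Mid-depth of clay below the ground surface: z = 1.5 + 6.2/2 = 4.6 m.
Total vertical stress at mid-clay: σ_v = 18.6×1.5 + 18.3×3.1 = 84.63 kPa.
Pore pressure: u = 9.81×(4.6 − 0) = 45.126 kPa.
Initial effective stress: σ'_0 = σ_v − u = 84.63 − 45.126 = 39.504 kPa.
Stress increase at mid-clay by the 2:1 spreading method:
Δσ = qB/(B+z) = 131×2.8/(2.8+4.6) = 49.568 kPa
Final effective stress: σ'_f = σ'_0 + Δσ = 39.504 + 49.568 = 89.072 kPa.
Normally consolidated clay, so the full stress increment lies on the virgin compression line:
S_c = C_c·H/(1+e₀)·log₁₀(σ'_f/σ'_0) = 0.44×6.2/(1+0.9)×log₁₀(89.072/39.504)
    = 1.4358 × 0.3531 = 0.507 m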